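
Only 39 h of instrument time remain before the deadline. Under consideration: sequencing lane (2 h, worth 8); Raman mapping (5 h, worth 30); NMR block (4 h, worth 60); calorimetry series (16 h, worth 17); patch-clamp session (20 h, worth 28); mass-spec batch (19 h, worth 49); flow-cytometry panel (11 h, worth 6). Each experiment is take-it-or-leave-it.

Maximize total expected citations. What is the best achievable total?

147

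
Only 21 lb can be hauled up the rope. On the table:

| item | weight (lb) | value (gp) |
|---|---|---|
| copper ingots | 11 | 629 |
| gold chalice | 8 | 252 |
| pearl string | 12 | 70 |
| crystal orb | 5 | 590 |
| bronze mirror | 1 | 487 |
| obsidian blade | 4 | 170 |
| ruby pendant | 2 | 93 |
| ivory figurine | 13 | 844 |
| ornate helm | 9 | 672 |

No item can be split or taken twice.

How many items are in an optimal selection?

The maximum value within 21 lb is 2014.
crystal orb + bronze mirror + ruby pendant + ivory figurine hits 2014 at 21 lb.
All optima have 4 items.

4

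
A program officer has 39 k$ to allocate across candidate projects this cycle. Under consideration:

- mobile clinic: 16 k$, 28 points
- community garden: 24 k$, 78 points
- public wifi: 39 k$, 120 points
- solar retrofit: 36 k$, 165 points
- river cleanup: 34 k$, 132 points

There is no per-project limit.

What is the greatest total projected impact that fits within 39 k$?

165

By projected impact per k$: solar retrofit 4.58, river cleanup 3.88, community garden 3.25, public wifi 3.08 lead.
Solar retrofit uses 36 of the 39 k$ and totals 165.
That's the maximum — no swap from here does better than 165.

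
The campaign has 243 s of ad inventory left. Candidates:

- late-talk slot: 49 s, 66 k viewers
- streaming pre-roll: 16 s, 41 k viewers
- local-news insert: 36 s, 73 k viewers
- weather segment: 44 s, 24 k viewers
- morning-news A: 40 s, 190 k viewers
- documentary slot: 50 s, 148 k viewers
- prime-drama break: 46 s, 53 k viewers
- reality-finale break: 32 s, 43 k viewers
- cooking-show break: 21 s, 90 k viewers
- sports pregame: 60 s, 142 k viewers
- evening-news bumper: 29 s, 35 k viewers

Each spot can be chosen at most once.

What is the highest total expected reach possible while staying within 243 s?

686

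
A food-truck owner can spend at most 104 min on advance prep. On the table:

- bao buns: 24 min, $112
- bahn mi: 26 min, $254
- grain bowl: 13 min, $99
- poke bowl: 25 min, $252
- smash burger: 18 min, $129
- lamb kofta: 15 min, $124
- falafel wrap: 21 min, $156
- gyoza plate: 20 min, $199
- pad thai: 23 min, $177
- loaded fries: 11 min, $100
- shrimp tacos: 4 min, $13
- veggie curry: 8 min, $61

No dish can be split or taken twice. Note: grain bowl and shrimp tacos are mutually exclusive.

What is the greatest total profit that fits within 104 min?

Ranking by ratio (profit/min): poke bowl 10.08, gyoza plate 9.95, bahn mi 9.77, loaded fries 9.09.
The ratio heuristic lands on bahn mi + poke bowl + lamb kofta + gyoza plate + loaded fries + shrimp tacos (942) but leaves 3 min idle.
The 19 min tied up in lamb kofta and shrimp tacos is better spent on grain bowl + veggie curry — total rises to 965 (103 min).
The closest alternative, bahn mi + poke bowl + falafel wrap + gyoza plate + loaded fries, reaches only 961.

965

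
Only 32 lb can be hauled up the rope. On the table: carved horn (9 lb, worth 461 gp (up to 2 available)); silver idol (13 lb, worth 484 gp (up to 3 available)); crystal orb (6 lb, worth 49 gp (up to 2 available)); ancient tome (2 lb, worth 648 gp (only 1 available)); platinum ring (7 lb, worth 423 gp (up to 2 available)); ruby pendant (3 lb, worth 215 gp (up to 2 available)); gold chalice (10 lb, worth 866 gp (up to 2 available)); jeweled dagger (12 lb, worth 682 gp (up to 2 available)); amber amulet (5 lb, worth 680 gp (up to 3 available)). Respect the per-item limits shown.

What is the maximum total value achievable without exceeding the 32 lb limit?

3769

The ratio ordering already packs tightly: ancient tome + ruby pendant + gold chalice + 3×amber amulet, 30 lb, 3769.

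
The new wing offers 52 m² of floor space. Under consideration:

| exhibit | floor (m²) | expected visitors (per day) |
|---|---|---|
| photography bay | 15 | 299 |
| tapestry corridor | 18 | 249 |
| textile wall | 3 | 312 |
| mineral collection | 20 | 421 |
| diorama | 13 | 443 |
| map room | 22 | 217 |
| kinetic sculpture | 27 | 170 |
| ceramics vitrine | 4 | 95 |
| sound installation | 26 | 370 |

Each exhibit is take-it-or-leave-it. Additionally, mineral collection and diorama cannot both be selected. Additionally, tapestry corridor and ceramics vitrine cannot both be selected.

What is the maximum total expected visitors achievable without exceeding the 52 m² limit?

1303

Best packing: photography bay + tapestry corridor + textile wall + diorama — 49 m², 1303 total.
Next best is textile wall + diorama + ceramics vitrine + sound installation at 1220 (46 m²) — short by 83.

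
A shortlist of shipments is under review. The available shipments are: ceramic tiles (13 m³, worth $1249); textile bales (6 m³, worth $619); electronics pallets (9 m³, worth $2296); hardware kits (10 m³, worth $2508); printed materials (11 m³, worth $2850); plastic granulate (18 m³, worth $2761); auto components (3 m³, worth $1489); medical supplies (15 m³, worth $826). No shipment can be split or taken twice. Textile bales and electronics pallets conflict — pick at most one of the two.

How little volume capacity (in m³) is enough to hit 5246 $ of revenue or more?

21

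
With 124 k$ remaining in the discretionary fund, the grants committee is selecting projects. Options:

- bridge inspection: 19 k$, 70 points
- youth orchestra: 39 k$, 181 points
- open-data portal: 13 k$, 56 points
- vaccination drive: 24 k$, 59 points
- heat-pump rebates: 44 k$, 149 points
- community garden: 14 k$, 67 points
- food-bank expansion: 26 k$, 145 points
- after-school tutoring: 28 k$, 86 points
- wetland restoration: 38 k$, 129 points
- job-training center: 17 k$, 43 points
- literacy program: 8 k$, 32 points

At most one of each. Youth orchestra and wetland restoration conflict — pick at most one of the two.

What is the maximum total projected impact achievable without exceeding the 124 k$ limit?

551

By projected impact per k$: food-bank expansion 5.58, community garden 4.79, youth orchestra 4.64, open-data portal 4.31 lead.
The ratio ordering already packs tightly: bridge inspection + youth orchestra + open-data portal + community garden + food-bank expansion + literacy program, 119 k$, 551.
Next best is youth orchestra + heat-pump rebates + community garden + food-bank expansion at 542 (123 k$) — short by 9.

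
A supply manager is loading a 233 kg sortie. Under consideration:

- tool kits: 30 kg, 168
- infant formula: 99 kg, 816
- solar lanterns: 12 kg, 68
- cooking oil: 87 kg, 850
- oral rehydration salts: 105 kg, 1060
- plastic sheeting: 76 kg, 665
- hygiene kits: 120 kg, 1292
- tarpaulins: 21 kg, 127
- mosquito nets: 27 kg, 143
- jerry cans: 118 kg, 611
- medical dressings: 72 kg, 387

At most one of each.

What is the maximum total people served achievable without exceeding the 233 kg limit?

2352

The ratio ordering already packs tightly: oral rehydration salts + hygiene kits, 225 kg, 2352.
Next best is cooking oil + hygiene kits + tarpaulins at 2269 (228 kg) — short by 83.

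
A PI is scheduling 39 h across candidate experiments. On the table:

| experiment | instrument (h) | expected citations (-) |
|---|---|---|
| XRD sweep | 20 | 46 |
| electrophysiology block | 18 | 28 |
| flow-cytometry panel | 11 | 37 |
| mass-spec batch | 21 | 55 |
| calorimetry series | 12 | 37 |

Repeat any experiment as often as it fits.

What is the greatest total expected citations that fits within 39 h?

Ranking by ratio (expected citations/h): flow-cytometry panel 3.36, calorimetry series 3.08, mass-spec batch 2.62.
Best packing: 3×flow-cytometry panel — 33 h, 111 total.

111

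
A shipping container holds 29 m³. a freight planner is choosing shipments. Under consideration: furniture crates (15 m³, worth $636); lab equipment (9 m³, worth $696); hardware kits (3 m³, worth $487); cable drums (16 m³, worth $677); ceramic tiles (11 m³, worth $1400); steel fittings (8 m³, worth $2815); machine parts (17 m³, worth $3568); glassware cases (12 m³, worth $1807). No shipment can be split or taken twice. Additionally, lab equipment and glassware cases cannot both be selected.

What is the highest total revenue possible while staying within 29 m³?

6870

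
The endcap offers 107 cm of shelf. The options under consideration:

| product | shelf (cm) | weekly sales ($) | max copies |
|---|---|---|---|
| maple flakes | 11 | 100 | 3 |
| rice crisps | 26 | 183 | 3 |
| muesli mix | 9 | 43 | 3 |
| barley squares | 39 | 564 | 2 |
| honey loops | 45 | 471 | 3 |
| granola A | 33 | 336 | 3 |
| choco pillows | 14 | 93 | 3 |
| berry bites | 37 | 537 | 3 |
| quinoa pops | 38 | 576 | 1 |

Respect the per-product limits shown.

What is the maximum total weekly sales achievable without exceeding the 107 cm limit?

A density-first pass picks 2×maple flakes + muesli mix + berry bites + quinoa pops — 1356 at 106 cm.
Reworking the packing: granola A + 2×berry bites uses 107 cm and improves the total to 1410.
Every other selection either busts 107 cm or exceeds an availability limit or fails to beat 1410.

1410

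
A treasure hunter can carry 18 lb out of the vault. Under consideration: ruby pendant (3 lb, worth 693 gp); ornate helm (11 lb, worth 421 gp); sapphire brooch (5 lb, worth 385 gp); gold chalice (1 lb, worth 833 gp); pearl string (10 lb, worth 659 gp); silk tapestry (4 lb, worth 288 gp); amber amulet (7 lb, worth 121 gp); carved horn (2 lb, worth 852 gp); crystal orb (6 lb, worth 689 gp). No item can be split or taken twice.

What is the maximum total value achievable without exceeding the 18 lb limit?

3452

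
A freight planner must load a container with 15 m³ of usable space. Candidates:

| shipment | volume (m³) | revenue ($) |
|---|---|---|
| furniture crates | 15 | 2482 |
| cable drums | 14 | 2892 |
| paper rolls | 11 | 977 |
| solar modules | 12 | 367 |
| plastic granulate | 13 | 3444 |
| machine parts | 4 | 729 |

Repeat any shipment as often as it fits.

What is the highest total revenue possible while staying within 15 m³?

3444

Best packing: plastic granulate — 13 m³, 3444 total.
No other feasible combination exceeds 3444.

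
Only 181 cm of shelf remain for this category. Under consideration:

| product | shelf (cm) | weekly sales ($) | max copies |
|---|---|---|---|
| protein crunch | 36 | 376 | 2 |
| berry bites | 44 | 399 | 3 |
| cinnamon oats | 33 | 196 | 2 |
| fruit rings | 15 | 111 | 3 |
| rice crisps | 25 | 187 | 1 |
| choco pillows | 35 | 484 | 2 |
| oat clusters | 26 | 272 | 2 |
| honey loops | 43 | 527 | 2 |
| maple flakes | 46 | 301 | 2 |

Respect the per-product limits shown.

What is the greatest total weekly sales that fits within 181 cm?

2209

By weekly sales per cm: choco pillows 13.83, honey loops 12.26, oat clusters 10.46, protein crunch 10.44 lead.
Taking rice crisps + 2×choco pillows + 2×honey loops: 181 cm used, 2209 in weekly sales.
That's the maximum — no swap from here does better than 2209.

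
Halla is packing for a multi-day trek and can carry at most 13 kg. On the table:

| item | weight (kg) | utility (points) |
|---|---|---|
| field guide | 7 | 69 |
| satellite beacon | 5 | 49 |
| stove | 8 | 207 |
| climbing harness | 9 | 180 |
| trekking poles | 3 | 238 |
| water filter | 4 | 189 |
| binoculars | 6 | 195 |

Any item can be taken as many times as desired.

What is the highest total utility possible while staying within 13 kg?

Density check — trekking poles 79.33, water filter 47.25, binoculars 32.50 are the best per kg.
The ratio ordering already packs tightly: 4×trekking poles, 12 kg, 952.
That's the maximum — no swap from here does better than 952.

952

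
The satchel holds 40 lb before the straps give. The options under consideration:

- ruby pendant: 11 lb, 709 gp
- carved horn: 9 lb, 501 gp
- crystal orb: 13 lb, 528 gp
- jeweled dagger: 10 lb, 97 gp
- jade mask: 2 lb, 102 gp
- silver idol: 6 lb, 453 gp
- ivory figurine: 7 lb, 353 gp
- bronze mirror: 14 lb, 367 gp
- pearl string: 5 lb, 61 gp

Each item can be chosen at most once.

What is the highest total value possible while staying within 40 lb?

2191

By value per lb: silver idol 75.50, ruby pendant 64.45, carved horn 55.67, jade mask 51.00 lead.
A density-first pass picks ruby pendant + carved horn + jade mask + silver idol + ivory figurine + pearl string — 2179 at 40 lb.
Replace jade mask and ivory figurine and pearl string with crystal orb: the trade gains 12 net, giving 2191 at 39 lb.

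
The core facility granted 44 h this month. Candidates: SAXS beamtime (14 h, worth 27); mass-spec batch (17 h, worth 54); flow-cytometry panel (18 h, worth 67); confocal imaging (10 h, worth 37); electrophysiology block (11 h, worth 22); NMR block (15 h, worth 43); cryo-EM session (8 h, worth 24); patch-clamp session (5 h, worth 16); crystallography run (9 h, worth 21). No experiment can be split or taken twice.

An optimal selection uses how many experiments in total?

3

Optimal total is 147.
One optimal bundle: flow-cytometry panel + confocal imaging + NMR block (43 h).
All optima have 3 experiments.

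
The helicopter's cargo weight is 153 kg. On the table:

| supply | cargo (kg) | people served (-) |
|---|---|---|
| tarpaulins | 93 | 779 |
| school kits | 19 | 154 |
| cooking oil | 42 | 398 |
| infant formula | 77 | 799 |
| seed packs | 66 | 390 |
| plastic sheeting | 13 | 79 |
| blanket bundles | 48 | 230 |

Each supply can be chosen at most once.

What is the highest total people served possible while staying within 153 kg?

The ratio ordering already packs tightly: school kits + cooking oil + infant formula + plastic sheeting, 151 kg, 1430.
Next best is school kits + cooking oil + infant formula at 1351 (138 kg) — short by 79.

1430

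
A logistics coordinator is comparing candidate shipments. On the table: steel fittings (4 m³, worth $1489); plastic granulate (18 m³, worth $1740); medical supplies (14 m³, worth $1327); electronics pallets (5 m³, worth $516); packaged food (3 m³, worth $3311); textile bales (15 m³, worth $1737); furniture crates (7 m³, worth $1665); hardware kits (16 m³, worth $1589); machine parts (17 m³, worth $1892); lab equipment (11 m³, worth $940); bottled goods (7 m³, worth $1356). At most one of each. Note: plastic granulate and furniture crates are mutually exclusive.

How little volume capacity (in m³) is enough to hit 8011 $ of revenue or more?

Need the lightest bundle worth ≥ 8011.
steel fittings + electronics pallets + packaged food + furniture crates + bottled goods: 8337 revenue at 26 m³.
Below 26 m³ the best achievable stays under 8011.

26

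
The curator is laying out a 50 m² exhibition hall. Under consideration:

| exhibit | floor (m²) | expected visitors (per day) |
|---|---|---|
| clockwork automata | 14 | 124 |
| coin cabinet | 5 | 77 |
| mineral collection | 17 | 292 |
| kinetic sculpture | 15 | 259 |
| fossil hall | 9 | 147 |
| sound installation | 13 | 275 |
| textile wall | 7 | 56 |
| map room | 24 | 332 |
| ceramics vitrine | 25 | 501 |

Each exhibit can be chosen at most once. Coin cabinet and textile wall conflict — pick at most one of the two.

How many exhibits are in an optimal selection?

Optimal total is 923.
For example fossil hall + sound installation + ceramics vitrine achieves it, using 47 m².
All optima have 3 exhibits.

3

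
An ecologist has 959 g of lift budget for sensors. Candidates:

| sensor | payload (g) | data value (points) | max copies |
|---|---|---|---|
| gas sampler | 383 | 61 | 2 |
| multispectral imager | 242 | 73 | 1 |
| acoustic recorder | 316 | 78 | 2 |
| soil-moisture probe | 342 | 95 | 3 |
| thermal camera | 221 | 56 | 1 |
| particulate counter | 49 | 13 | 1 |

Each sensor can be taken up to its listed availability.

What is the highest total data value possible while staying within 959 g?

Density check — multispectral imager 0.30, soil-moisture probe 0.28, particulate counter 0.27, thermal camera 0.25 are the best per g.
The ratio ordering already packs tightly: multispectral imager + 2×soil-moisture probe, 926 g, 263.
Every other selection either busts 959 g or exceeds an availability limit or fails to beat 263.

263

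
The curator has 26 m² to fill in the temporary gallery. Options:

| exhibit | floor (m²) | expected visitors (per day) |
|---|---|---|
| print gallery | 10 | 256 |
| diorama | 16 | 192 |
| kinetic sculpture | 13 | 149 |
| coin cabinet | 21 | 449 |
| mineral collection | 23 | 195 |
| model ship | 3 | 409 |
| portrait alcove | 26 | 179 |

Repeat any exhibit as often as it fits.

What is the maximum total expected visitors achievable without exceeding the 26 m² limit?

3272

8×model ship uses 24 of the 26 m² and totals 3272.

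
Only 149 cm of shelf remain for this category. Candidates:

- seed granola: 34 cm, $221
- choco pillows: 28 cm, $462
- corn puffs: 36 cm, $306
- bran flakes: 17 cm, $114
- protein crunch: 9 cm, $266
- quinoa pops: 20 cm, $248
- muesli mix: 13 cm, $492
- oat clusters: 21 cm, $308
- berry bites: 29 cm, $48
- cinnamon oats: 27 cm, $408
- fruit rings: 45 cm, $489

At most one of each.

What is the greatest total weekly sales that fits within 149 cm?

2425

A density-first pass picks choco pillows + bran flakes + protein crunch + quinoa pops + muesli mix + oat clusters + cinnamon oats — 2298 at 135 cm.
Dropping bran flakes and quinoa pops frees 37 cm; slotting in fruit rings (45 cm) lifts the total to 2425 at 143 cm.
Runner-up choco pillows + protein crunch + quinoa pops + muesli mix + cinnamon oats + fruit rings tops out at 2365.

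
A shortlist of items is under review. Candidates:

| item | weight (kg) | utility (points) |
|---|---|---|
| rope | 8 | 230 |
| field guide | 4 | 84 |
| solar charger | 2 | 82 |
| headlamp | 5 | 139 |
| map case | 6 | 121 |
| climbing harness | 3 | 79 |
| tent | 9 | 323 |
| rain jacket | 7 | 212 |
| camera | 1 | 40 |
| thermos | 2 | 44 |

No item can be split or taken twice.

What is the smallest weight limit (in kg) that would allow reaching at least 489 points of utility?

Look for the lowest-weight combination reaching 489.
solar charger + tent + camera + thermos: 489 utility at 14 kg.
Below 14 kg the best achievable stays under 489.

14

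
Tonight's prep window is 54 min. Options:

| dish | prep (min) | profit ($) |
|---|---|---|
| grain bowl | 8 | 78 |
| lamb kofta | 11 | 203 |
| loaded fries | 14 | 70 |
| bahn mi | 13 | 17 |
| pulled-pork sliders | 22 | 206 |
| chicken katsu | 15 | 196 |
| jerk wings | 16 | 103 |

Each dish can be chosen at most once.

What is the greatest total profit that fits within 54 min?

605

Density check — lamb kofta 18.45, chicken katsu 13.07, grain bowl 9.75 are the best per min.
A density-first pass picks grain bowl + lamb kofta + chicken katsu + jerk wings — 580 at 50 min.
The 24 min tied up in grain bowl and jerk wings is better spent on pulled-pork sliders — total rises to 605 (48 min).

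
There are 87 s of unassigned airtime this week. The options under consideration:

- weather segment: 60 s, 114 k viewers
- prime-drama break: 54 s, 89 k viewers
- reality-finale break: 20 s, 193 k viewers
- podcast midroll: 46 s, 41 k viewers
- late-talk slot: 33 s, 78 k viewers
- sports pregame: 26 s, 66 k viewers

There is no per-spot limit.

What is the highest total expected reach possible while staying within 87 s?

By expected reach per s: reality-finale break 9.65, sports pregame 2.54, late-talk slot 2.36, weather segment 1.90 lead.
4×reality-finale break uses 80 of the 87 s and totals 772.
Every other selection either busts 87 s or fails to beat 772.

772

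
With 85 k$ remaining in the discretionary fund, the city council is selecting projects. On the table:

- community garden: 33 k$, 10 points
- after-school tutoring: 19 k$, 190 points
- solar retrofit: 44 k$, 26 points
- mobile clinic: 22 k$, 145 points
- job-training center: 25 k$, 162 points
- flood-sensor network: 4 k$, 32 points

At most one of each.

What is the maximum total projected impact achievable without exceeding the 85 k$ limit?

529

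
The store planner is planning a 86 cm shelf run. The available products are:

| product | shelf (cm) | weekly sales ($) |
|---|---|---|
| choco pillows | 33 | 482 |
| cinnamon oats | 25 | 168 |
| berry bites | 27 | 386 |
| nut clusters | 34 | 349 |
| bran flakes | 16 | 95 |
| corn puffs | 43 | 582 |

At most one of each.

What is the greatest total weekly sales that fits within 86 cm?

1064

By weekly sales per cm: choco pillows 14.61, berry bites 14.30, corn puffs 13.53, nut clusters 10.26 lead.
Filling by ratio: choco pillows + cinnamon oats + berry bites for 1036, with 1 cm left unused.
Replace cinnamon oats and berry bites with corn puffs: the trade gains 28 net, giving 1064 at 76 cm.
Runner-up berry bites + bran flakes + corn puffs tops out at 1063.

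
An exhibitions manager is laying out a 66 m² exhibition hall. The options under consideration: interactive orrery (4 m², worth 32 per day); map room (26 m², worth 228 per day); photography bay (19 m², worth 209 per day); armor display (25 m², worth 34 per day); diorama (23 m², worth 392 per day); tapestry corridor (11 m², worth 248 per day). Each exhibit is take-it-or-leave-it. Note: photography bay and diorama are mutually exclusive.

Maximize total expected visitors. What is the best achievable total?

900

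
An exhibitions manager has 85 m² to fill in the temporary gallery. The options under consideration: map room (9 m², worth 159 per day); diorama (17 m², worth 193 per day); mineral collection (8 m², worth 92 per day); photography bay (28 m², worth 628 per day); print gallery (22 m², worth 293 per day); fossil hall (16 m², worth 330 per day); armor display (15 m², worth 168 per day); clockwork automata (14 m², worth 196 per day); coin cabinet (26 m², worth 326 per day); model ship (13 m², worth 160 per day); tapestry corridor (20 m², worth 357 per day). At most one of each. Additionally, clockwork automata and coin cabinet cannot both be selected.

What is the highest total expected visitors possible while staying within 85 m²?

1567

Filling by ratio: map room + mineral collection + photography bay + fossil hall + tapestry corridor for 1566, with 4 m² left unused.
Dropping map room frees 9 m²; slotting in model ship (13 m²) lifts the total to 1567 at 85 m².
The closest alternative, map room + mineral collection + photography bay + fossil hall + tapestry corridor, reaches only 1566.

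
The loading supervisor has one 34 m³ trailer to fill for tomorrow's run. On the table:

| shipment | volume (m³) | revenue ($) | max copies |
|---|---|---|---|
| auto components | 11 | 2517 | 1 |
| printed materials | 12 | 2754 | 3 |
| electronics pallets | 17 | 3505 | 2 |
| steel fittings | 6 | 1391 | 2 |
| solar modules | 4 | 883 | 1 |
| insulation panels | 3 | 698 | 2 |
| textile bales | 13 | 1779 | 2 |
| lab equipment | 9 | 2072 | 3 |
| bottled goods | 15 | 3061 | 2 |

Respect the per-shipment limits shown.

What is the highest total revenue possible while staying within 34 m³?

7815

Filling by ratio: 2×steel fittings + solar modules + 2×insulation panels + lab equipment for 7133, with 3 m³ left unused.
Replace lab equipment with printed materials: the trade gains 682 net, giving 7815 at 34 m³.
That's the maximum — no swap from here does better than 7815.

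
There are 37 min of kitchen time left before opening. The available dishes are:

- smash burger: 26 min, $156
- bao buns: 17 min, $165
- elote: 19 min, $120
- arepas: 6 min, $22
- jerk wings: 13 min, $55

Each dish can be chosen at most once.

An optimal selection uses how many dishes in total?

2

Best achievable profit is 285.
bao buns + elote hits 285 at 36 min.
All optima have 2 dishes.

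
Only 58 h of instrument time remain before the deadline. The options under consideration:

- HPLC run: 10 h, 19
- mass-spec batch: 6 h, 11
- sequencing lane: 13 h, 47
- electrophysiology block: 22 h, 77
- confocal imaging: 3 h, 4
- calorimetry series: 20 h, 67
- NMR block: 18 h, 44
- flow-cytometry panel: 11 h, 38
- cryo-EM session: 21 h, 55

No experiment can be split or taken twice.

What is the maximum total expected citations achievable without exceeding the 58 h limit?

By expected citations per h: sequencing lane 3.62, electrophysiology block 3.50, flow-cytometry panel 3.45 lead.
Filling by ratio: HPLC run + sequencing lane + electrophysiology block + flow-cytometry panel for 181, with 2 h left unused.
Replace HPLC run and flow-cytometry panel with confocal imaging + calorimetry series: the trade gains 14 net, giving 195 at 58 h.

195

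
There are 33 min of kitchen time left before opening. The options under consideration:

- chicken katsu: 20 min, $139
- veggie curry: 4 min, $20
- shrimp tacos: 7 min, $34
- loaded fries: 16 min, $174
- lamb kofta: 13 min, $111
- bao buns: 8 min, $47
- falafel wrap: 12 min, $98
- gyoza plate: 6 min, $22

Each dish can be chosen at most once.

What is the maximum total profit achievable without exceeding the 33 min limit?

By profit per min: loaded fries 10.88, lamb kofta 8.54, falafel wrap 8.17, chicken katsu 6.95 lead.
The ratio ordering already packs tightly: veggie curry + loaded fries + lamb kofta, 33 min, 305.
Runner-up veggie curry + loaded fries + falafel wrap tops out at 292.

305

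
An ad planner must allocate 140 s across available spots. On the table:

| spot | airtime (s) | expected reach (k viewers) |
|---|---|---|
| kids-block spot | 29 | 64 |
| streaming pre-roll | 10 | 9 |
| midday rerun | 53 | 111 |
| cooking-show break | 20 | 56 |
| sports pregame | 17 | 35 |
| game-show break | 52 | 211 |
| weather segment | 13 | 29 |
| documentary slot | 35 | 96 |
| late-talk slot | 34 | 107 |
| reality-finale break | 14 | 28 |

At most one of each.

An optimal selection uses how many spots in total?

4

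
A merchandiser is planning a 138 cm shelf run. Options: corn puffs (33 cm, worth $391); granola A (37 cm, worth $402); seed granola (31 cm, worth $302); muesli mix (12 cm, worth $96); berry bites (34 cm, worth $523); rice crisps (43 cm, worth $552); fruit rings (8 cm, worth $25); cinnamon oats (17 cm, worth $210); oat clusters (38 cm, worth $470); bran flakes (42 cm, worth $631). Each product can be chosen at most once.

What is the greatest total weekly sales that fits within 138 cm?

1916

Best packing: berry bites + rice crisps + cinnamon oats + bran flakes — 136 cm, 1916 total.
The spare 2 cm is too small for any remaining product, and no exchange beats 1916.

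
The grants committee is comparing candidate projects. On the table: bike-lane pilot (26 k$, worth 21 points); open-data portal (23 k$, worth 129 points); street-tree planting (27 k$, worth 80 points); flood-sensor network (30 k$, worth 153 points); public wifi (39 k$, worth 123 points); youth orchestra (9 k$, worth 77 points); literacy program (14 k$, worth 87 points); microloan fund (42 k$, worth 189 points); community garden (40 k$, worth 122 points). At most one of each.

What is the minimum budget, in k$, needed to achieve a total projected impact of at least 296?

Need the lightest bundle worth ≥ 296.
Taking flood-sensor network + youth orchestra + literacy program gives 317 (≥ 296) for 53 k$.
Any bundle with less than 53 k$ falls short of 296.

53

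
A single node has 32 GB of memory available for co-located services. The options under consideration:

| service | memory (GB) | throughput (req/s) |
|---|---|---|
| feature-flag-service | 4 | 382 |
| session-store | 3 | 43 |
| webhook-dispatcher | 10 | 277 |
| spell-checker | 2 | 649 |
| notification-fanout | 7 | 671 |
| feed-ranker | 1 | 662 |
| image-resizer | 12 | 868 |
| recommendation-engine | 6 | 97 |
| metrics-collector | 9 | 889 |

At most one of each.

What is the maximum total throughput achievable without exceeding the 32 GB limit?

Ranking by ratio (throughput/GB): feed-ranker 662.00, spell-checker 324.50, metrics-collector 98.78.
A density-first pass picks feature-flag-service + session-store + spell-checker + notification-fanout + feed-ranker + recommendation-engine + metrics-collector — 3393 at 32 GB.
Replace feature-flag-service and session-store and recommendation-engine with image-resizer: the trade gains 346 net, giving 3739 at 31 GB.
The closest alternative, feature-flag-service + session-store + spell-checker + feed-ranker + image-resizer + metrics-collector, reaches only 3493.

3739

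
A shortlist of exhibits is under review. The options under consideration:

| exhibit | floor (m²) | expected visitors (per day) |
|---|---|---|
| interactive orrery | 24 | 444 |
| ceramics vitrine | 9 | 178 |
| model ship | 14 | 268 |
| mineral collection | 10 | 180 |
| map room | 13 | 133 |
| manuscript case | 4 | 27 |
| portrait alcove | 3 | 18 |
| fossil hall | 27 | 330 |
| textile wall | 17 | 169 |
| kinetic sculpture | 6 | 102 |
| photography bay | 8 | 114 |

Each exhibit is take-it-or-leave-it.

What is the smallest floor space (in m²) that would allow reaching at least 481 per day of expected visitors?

Look for the lowest-floor combination reaching 481.
Taking model ship + kinetic sculpture + photography bay gives 484 (≥ 481) for 28 m².
Any bundle with less than 28 m² falls short of 481.

28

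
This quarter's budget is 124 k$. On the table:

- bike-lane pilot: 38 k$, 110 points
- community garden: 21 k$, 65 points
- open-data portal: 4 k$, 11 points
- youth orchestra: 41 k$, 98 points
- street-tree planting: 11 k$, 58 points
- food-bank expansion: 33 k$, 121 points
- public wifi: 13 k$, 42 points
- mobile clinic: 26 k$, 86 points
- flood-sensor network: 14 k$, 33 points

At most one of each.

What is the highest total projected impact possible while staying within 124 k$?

A density-first pass picks community garden + open-data portal + street-tree planting + food-bank expansion + public wifi + mobile clinic + flood-sensor network — 416 at 122 k$.
The 39 k$ tied up in community garden and open-data portal and flood-sensor network is better spent on bike-lane pilot — total rises to 417 (121 k$).
The spare 3 k$ is too small for any remaining project, and no exchange beats 417.

417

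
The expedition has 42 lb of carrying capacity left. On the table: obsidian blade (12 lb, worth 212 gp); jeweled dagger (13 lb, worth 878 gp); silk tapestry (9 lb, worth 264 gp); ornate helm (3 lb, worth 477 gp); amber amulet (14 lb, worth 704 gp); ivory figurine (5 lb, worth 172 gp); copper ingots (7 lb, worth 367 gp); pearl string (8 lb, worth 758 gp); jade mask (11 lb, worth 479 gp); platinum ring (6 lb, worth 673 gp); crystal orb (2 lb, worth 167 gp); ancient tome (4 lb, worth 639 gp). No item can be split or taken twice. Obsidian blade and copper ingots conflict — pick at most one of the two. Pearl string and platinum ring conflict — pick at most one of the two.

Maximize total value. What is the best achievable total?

Taking jeweled dagger + ornate helm + amber amulet + platinum ring + crystal orb + ancient tome: 42 lb used, 3538 in value.

3538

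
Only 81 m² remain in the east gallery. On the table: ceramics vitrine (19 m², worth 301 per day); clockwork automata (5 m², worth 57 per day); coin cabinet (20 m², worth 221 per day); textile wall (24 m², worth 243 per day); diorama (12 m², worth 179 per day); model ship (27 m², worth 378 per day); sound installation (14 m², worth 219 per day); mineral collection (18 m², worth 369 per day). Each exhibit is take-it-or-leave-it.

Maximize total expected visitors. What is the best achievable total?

Ranking by ratio (expected visitors/m²): mineral collection 20.50, ceramics vitrine 15.84, sound installation 15.64, diorama 14.92.
A density-first pass picks ceramics vitrine + clockwork automata + diorama + sound installation + mineral collection — 1125 at 68 m².
The 14 m² tied up in sound installation is better spent on model ship — total rises to 1284 (81 m²).
Every other selection either busts 81 m² or fails to beat 1284.

1284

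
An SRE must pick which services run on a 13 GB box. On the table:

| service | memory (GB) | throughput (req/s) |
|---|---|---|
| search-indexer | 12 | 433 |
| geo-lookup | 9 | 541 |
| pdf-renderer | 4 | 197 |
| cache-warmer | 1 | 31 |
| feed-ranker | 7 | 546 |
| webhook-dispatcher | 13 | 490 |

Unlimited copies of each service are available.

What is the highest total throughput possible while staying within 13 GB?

805

Taking pdf-renderer + 2×cache-warmer + feed-ranker: 13 GB used, 805 in throughput.
Every other selection either busts 13 GB or fails to beat 805.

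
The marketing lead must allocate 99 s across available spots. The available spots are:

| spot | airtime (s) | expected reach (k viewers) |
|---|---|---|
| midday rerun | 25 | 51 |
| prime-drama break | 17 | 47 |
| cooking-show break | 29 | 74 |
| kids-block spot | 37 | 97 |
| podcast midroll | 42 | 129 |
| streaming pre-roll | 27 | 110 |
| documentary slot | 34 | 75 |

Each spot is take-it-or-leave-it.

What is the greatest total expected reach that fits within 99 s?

By expected reach per s: streaming pre-roll 4.07, podcast midroll 3.07, prime-drama break 2.76 lead.
A density-first pass picks prime-drama break + podcast midroll + streaming pre-roll — 286 at 86 s.
Dropping prime-drama break frees 17 s; slotting in cooking-show break (29 s) lifts the total to 313 at 98 s.
An exhaustive check of the 128 subsets confirms 313.

313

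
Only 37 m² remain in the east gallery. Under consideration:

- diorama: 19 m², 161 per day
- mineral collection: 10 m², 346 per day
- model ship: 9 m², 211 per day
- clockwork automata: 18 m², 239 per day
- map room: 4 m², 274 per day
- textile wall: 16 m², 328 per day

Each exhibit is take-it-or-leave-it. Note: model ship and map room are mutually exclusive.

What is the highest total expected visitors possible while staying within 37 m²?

Taking mineral collection + map room + textile wall: 30 m² used, 948 in expected visitors.

948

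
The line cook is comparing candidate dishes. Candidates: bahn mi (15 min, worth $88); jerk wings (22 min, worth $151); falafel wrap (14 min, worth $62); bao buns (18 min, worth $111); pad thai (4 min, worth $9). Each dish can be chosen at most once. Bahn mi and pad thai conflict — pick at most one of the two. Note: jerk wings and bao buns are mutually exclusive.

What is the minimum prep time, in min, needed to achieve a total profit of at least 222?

37

Minimise min subject to total profit ≥ 222.
bahn mi + jerk wings: 239 profit at 37 min.
No combination under 37 min hits 222.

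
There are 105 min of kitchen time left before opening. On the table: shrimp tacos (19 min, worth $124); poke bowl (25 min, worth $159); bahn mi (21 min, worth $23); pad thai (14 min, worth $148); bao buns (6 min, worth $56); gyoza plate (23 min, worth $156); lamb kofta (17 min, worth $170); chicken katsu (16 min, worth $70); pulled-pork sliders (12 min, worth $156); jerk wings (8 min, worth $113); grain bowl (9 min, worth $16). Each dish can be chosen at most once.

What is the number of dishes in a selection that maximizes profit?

The maximum profit within 105 min is 958.
One optimal bundle: poke bowl + pad thai + bao buns + gyoza plate + lamb kofta + pulled-pork sliders + jerk wings (105 min).
Every optimal selection uses 7 dishes.

7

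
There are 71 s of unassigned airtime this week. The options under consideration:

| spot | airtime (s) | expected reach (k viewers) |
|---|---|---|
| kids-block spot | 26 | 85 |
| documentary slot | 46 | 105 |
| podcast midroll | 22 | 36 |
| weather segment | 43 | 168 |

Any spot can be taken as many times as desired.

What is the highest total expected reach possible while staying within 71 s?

Ranking by ratio (expected reach/s): weather segment 3.91, kids-block spot 3.27, documentary slot 2.28, podcast midroll 1.64.
The ratio ordering already packs tightly: kids-block spot + weather segment, 69 s, 253.
No other feasible combination exceeds 253.

253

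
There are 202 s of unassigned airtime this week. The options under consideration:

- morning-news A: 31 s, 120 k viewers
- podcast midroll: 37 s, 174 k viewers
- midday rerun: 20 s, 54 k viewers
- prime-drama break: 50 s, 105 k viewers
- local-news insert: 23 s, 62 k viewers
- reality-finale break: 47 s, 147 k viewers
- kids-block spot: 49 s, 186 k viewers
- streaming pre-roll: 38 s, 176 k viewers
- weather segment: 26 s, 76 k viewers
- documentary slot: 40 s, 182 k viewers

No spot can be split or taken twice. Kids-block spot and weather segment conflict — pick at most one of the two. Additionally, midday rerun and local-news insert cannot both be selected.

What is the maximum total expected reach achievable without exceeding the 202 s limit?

Ranking by ratio (expected reach/s): podcast midroll 4.70, streaming pre-roll 4.63, documentary slot 4.55.
Taking morning-news A + podcast midroll + kids-block spot + streaming pre-roll + documentary slot: 195 s used, 838 in expected reach.
The spare 7 s is too small for any remaining spot, and no feasible exchange beats 838.

838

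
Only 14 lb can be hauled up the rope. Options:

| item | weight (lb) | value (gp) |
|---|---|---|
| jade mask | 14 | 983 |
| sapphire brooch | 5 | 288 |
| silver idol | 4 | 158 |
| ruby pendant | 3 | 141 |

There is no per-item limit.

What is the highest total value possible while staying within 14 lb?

Taking jade mask: 14 lb used, 983 in value.
Every other selection either busts 14 lb or fails to beat 983.

983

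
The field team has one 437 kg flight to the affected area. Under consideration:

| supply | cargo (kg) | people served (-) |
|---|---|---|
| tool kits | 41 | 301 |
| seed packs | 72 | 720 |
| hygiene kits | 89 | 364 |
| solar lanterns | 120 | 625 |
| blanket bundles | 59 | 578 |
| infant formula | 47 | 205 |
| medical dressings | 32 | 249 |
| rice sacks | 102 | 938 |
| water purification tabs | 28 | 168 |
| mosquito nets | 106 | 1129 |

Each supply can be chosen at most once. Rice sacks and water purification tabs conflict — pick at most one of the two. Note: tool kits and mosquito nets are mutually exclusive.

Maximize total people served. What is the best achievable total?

Taking seed packs + blanket bundles + infant formula + medical dressings + rice sacks + mosquito nets: 418 kg used, 3819 in people served.
Every other selection either busts 437 kg or breaks a pairing rule or fails to beat 3819.

3819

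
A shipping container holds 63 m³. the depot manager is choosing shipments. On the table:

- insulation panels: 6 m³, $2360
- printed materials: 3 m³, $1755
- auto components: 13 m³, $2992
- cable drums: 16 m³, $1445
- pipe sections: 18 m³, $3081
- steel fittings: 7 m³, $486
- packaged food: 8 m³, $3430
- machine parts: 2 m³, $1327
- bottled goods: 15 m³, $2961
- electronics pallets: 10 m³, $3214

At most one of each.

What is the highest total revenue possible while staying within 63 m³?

18159

Taking the top-ratio shipments first gives insulation panels + printed materials + auto components + packaged food + machine parts + bottled goods + electronics pallets for 18039 (57 m³).
Dropping bottled goods frees 15 m³; slotting in pipe sections (18 m³) lifts the total to 18159 at 60 m³.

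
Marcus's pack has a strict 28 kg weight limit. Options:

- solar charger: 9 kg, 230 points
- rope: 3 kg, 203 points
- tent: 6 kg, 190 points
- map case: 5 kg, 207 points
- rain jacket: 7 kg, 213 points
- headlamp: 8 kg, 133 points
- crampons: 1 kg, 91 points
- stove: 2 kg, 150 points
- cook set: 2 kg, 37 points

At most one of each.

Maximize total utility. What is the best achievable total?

1108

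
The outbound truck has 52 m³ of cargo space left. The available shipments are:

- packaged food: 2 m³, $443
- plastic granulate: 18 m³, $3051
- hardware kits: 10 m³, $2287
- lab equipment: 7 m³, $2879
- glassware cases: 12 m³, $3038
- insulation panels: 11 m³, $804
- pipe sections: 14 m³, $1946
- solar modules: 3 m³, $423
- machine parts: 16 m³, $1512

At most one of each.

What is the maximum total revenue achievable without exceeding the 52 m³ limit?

12121

Packaged food + plastic granulate + hardware kits + lab equipment + glassware cases + solar modules uses 52 of the 52 m³ and totals 12121.
Runner-up packaged food + plastic granulate + hardware kits + lab equipment + glassware cases tops out at 11698.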